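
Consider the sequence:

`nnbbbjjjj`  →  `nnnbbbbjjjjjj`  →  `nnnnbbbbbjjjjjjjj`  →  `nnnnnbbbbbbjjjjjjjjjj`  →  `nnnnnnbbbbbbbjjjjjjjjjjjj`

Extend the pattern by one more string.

Each string has the form n^{n} b^{n+1} j^{2n}, where the shown terms are n = 2, 3, 4, 5, 6.
For the next term, n = 7, so the run lengths are 7, 8, 14.

nnnnnnnbbbbbbbbjjjjjjjjjjjjjj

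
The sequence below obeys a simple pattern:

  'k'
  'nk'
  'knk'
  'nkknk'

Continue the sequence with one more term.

This is a Fibonacci-style word recurrence s(k) = s(k−2)·s(k−1): e.g. k·nk = knk.
Continuing: knk · nkknk gives term 5.

knknkknk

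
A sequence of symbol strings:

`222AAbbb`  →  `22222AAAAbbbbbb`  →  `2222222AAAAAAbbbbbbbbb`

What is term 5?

Reading off run lengths: 2 runs 3, 5, 7; A runs 2, 4, 6; b runs 3, 6, 9 — each is linear in n (n = 1, 2, …).
For term 5, n = 5, so the run lengths are 11, 10, 15.

22222222222AAAAAAAAAAbbbbbbbbbbbbbbb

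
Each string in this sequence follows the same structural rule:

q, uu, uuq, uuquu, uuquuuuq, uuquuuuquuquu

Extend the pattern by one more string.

uuquuuuquuquuuuquuuuq

Each term (from the third on) is the previous term followed by the one before it: term 3 = uu·q = uuq.
Continuing: uuquuuuquuquu · uuquuuuq gives term 7.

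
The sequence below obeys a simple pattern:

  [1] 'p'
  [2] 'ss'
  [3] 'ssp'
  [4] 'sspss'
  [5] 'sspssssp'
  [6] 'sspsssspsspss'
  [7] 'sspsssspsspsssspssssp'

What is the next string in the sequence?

sspsssspsspsssspsssspsspsssspsspss

This is a Fibonacci-style word recurrence s(k) = s(k−1)·s(k−2): e.g. ss·p = ssp.
The next term joins sspsssspsspsssspssssp and sspsssspsspss.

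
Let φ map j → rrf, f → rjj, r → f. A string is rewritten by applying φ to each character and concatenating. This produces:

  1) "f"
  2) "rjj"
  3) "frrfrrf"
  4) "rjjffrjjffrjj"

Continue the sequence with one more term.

frrfrrfrjjrjjfrrfrrfrjjrjjfrrfrrf

Applying the rule to each of the 13 symbols of rjjffrjjffrjj gives the pieces f rrf rrf rjj rjj f rrf rrf rjj rjj f rrf rrf, which concatenate to the answer.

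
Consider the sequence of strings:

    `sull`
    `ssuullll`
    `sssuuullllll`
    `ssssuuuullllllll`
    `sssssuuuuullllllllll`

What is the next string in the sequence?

The n-th term is n s's then n u's then 2n l's (n = 1, 2, …).
At n = 6 the blocks have lengths 6, 6, 12.

ssssssuuuuuullllllllllll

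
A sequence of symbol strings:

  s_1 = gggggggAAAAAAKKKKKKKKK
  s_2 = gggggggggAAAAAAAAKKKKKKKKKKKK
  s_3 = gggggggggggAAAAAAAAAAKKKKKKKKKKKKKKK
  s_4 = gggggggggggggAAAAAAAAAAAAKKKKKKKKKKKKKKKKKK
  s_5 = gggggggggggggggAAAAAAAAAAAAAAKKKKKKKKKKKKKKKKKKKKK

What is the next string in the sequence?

Term n consists of 2n+1 g's, followed by 2n A's, followed by 3n K's, where the shown terms are n = 3, 4, 5, 6, 7.
Setting n = 8 gives 17, 16, 24 characters in each block.

gggggggggggggggggAAAAAAAAAAAAAAAAKKKKKKKKKKKKKKKKKKKKKKKK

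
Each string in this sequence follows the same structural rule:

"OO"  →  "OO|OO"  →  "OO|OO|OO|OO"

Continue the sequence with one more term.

Each string is two copies of the previous one joined by '|'.
Doubling OO|OO|OO|OO with '|' between the halves:

OO|OO|OO|OO|OO|OO|OO|OO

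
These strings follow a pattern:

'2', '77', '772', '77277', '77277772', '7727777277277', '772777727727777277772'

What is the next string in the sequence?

7727777277277772777727727777277277

From term 3 onward, concatenate the last term with the second-to-last: 77·2 = 772, 772·77 = 77277, …
So term 8 is 772777727727777277772·7727777277277.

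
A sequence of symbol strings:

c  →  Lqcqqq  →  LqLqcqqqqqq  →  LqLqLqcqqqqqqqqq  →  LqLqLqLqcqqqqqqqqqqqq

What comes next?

Every step adds Lq to the front and qqq to the end of the previous string.
Applying this once more to LqLqLqLqcqqqqqqqqqqqq:

LqLqLqLqLqcqqqqqqqqqqqqqqq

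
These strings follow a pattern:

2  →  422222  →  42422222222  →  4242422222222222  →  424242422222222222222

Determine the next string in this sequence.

Every step adds 42 to the front and 222 to the end of the previous string.
One more step from 424242422222222222222 gives the answer.

42424242422222222222222222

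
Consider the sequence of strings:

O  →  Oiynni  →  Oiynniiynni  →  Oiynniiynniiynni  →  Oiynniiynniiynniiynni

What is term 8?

Oiynniiynniiynniiynniiynniiynniiynni

Each term is the previous one with iynni appended.
From Oiynniiynniiynniiynni, 3 further steps: Oiynniiynniiynniiynni → Oiynniiynniiynniiynniiynni → Oiynniiynniiynniiynniiynniiynni → (answer).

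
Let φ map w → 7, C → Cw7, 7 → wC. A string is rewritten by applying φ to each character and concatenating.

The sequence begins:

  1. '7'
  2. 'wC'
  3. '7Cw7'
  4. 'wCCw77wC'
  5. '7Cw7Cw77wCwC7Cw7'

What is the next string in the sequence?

Replace each of the 16 characters of 7Cw7Cw77wCwC7Cw7 in place — wC Cw7 7 wC Cw7 7 wC wC 7 Cw7 7 Cw7 wC Cw7 7 wC — and concatenate.

wCCw77wCCw77wCwC7Cw77Cw7wCCw77wC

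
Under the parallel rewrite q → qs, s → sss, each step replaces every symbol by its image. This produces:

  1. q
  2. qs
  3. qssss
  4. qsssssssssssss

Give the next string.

Replace each of the 14 characters of qsssssssssssss in place — qs sss sss sss sss sss sss sss sss sss sss sss sss sss — and concatenate.

qssssssssssssssssssssssssssssssssssssssss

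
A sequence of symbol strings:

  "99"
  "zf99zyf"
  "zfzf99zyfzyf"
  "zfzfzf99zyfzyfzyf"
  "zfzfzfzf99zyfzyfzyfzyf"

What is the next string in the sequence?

s(k+1) = zf·s(k)·zyf, so each term gains zf as a prefix and zyf as a suffix.
Applying this once more to zfzfzfzf99zyfzyfzyfzyf:

zfzfzfzfzf99zyfzyfzyfzyfzyf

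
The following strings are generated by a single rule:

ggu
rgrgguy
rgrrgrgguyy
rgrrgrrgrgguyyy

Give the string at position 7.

Every step adds rgr to the front and y to the end of the previous string.
From rgrrgrrgrgguyyy, 3 further steps: rgrrgrrgrgguyyy → rgrrgrrgrrgrgguyyyy → rgrrgrrgrrgrrgrgguyyyyy → (answer).

rgrrgrrgrrgrrgrrgrgguyyyyyy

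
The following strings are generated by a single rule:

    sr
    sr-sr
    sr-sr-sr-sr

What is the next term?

Each string is two copies of the previous one joined by '-'.
One more doubling of sr-sr-sr-sr gives the answer.

sr-sr-sr-sr-sr-sr-sr-sr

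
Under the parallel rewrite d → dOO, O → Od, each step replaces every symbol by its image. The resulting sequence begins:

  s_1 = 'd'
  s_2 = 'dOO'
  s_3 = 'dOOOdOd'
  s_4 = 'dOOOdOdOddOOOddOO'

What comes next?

Rewriting the 17 symbols of dOOOdOdOddOOOddOO one by one yields dOO Od Od Od dOO Od dOO Od dOO dOO Od Od Od dOO dOO Od Od; concatenated:

dOOOdOdOddOOOddOOOddOOdOOOdOdOddOOdOOOdOd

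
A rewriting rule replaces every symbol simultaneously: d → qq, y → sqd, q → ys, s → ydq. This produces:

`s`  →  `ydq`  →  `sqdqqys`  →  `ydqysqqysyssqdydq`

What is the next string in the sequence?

Rewriting the 17 symbols of ydqysqqysyssqdydq one by one yields sqd qq ys sqd ydq ys ys sqd ydq sqd ydq ydq ys qq sqd qq ys; concatenated:

sqdqqyssqdydqysyssqdydqsqdydqydqysqqsqdqqys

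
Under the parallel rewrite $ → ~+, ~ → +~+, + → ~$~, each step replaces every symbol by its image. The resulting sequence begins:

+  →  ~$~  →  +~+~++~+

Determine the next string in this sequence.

Rewriting each symbol of +~+~++~+: +→~$~, ~→+~+, +→~$~, ~→+~+, +→~$~, +→~$~, ~→+~+, +→~$~, which concatenates to ~$~ +~+ ~$~ +~+ ~$~ ~$~ +~+ ~$~.

~$~+~+~$~+~+~$~~$~+~+~$~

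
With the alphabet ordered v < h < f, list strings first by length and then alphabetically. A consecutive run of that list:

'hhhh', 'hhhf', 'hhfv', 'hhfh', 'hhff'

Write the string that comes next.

hfvv

Treat hhff as a base-3 numeral over the given alphabet and add one, carrying through any trailing f's.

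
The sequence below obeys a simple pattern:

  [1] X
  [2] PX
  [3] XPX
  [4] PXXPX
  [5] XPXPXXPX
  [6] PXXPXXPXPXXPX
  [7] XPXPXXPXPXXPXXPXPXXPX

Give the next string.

PXXPXXPXPXXPXXPXPXXPXPXXPXXPXPXXPX

From term 3 onward, concatenate the second-to-last term with the last: X·PX = XPX, PX·XPX = PXXPX, …
Continuing: PXXPXXPXPXXPX · XPXPXXPXPXXPXXPXPXXPX gives term 8.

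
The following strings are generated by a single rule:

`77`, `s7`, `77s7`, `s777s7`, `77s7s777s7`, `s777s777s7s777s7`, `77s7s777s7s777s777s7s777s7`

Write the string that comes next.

From term 3 onward, concatenate the second-to-last term with the last: 77·s7 = 77s7, s7·77s7 = s777s7, …
The next term joins s777s777s7s777s7 and 77s7s777s7s777s777s7s777s7.

s777s777s7s777s777s7s777s7s777s777s7s777s7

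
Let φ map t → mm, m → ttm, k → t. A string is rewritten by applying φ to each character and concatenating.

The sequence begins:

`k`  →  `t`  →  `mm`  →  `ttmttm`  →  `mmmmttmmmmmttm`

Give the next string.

Rewriting the 14 symbols of mmmmttmmmmmttm one by one yields ttm ttm ttm ttm mm mm ttm ttm ttm ttm ttm mm mm ttm; concatenated:

ttmttmttmttmmmmmttmttmttmttmttmmmmmttm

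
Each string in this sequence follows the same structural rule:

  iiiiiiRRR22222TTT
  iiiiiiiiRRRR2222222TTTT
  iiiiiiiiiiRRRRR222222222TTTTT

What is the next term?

Reading off run lengths: i runs 6, 8, 10; R runs 3, 4, 5; 2 runs 5, 7, 9; T runs 3, 4, 5 — each is linear in n, where the shown terms are n = 3, 4, 5.
Setting n = 6 gives 12, 6, 11, 6 characters in each block.

iiiiiiiiiiiiRRRRRR22222222222TTTTTT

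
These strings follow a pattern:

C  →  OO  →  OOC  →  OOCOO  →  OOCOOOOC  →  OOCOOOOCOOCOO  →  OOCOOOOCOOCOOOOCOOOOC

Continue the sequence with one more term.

This is a Fibonacci-style word recurrence s(k) = s(k−1)·s(k−2): e.g. OO·C = OOC.
Continuing: OOCOOOOCOOCOOOOCOOOOC · OOCOOOOCOOCOO gives term 8.

OOCOOOOCOOCOOOOCOOOOCOOCOOOOCOOCOO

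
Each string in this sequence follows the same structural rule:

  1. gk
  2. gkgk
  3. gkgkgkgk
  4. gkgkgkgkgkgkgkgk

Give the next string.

s(k+1) = s(k)·s(k) — each term doubles the last.
So the next term is two copies of gkgkgkgkgkgkgkgk.

gkgkgkgkgkgkgkgkgkgkgkgkgkgkgkgk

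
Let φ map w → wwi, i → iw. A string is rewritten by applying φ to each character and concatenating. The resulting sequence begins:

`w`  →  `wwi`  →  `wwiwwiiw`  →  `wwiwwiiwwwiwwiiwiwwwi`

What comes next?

wwiwwiiwwwiwwiiwiwwwiwwiwwiiwwwiwwiiwiwwwiiwwwiwwiwwiiw

Applying the rule to each of the 21 symbols of wwiwwiiwwwiwwiiwiwwwi gives the pieces wwi wwi iw wwi wwi iw iw wwi wwi wwi iw wwi wwi iw iw wwi iw wwi wwi wwi iw, which concatenate to the answer.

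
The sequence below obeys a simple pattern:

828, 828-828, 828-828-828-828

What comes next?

Each string is two copies of the previous one joined by '-'.
So the next term is two copies of 828-828-828-828 with '-' between the halves.

828-828-828-828-828-828-828-828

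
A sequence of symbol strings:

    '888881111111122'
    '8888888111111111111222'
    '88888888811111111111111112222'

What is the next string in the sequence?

888888888881111111111111111111122222

Reading off run lengths: 8 runs 5, 7, 9; 1 runs 8, 12, 16; 2 runs 2, 3, 4 — each is linear in n, where the shown terms are n = 2, 3, 4.
Setting n = 5 gives 11, 20, 5 characters in each block.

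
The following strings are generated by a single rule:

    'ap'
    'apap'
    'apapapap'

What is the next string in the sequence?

apapapapapapapap

s(k+1) = s(k)·s(k) — each term doubles the last.
So the next term is two copies of apapapap.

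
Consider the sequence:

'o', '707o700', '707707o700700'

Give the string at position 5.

707707707707o700700700700

s(k+1) = 707·s(k)·700, so each term gains 707 as a prefix and 700 as a suffix.
From 707707o700700, 2 further steps: 707707o700700 → 707707707o700700700 → (answer).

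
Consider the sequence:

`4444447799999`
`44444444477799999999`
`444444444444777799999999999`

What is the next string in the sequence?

Reading off run lengths: 4 runs 6, 9, 12; 7 runs 2, 3, 4; 9 runs 5, 8, 11 — each is linear in n, where the shown terms are n = 2, 3, 4.
For the next term, n = 5, so the run lengths are 15, 5, 14.

4444444444444447777799999999999999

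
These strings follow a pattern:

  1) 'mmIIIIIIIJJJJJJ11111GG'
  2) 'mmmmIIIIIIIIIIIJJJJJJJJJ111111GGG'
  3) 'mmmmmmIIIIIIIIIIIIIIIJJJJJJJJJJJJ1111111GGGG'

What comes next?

mmmmmmmmIIIIIIIIIIIIIIIIIIIJJJJJJJJJJJJJJJ11111111GGGGG

Reading off run lengths: m runs 2, 4, 6; I runs 7, 11, 15; J runs 6, 9, 12; 1 runs 5, 6, 7; G runs 2, 3, 4 — each is linear in n, where the shown terms are n = 2, 3, 4.
At n = 5 the blocks have lengths 8, 19, 15, 8, 5.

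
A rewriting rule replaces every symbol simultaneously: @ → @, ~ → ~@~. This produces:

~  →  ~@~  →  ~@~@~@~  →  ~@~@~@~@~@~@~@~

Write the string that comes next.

~@~@~@~@~@~@~@~@~@~@~@~@~@~@~@~

Replace each of the 15 characters of ~@~@~@~@~@~@~@~ in place — ~@~ @ ~@~ @ ~@~ @ ~@~ @ ~@~ @ ~@~ @ ~@~ @ ~@~ — and concatenate.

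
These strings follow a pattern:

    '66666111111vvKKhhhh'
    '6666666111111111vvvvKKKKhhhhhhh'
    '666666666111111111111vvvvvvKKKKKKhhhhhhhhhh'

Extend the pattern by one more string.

66666666666111111111111111vvvvvvvvKKKKKKKKhhhhhhhhhhhhh

Term n consists of 2n+1 6's, followed by 3n 1's, followed by 2n-2 v's, followed by 2n-2 K's, followed by 3n-2 h's, where the shown terms are n = 2, 3, 4.
Setting n = 5 gives 11, 15, 8, 8, 13 characters in each block.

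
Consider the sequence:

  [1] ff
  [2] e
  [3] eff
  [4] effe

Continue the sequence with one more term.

effeeff

This is a Fibonacci-style word recurrence s(k) = s(k−1)·s(k−2): e.g. e·ff = eff.
The next term joins effe and eff.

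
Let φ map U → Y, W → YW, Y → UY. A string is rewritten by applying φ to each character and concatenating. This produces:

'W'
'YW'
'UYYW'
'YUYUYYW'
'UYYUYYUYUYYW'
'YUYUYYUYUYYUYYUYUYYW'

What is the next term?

φ(YUYUYYUYUYYUYYUYUYYW) expands symbol-by-symbol to UY Y UY Y UY UY Y UY Y UY UY Y UY UY Y UY Y UY UY YW; joining the 20 pieces gives the next term.

UYYUYYUYUYYUYYUYUYYUYUYYUYYUYUYYW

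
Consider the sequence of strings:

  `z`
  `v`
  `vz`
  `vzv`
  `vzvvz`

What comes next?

From term 3 onward, concatenate the last term with the second-to-last: v·z = vz, vz·v = vzv, …
So term 6 is vzvvz·vzv.

vzvvzvzv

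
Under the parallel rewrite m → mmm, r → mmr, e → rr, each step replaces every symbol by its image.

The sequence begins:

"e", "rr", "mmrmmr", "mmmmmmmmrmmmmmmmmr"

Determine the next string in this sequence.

Rewriting the 18 symbols of mmmmmmmmrmmmmmmmmr one by one yields mmm mmm mmm mmm mmm mmm mmm mmm mmr mmm mmm mmm mmm mmm mmm mmm mmm mmr; concatenated:

mmmmmmmmmmmmmmmmmmmmmmmmmmrmmmmmmmmmmmmmmmmmmmmmmmmmmr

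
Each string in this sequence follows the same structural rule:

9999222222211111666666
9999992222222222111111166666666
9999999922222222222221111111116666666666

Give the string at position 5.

9999999999992222222222222222222111111111111166666666666666

Each string has the form 9^{2n} 2^{3n+1} 1^{2n+1} 6^{2n+2}, where the shown terms are n = 2, 3, 4.
Setting n = 6 gives 12, 19, 13, 14 characters in each block.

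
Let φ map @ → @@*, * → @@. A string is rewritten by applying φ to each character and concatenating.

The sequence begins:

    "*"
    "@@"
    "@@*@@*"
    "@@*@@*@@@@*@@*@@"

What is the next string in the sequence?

Replace each of the 16 characters of @@*@@*@@@@*@@*@@ in place — @@* @@* @@ @@* @@* @@ @@* @@* @@* @@* @@ @@* @@* @@ @@* @@* — and concatenate.

@@*@@*@@@@*@@*@@@@*@@*@@*@@*@@@@*@@*@@@@*@@*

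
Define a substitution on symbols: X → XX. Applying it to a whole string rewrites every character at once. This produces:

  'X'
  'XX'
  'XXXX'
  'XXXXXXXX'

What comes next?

XXXXXXXXXXXXXXXX

Rewriting each symbol of XXXXXXXX: X→XX, X→XX, X→XX, X→XX, X→XX, X→XX, X→XX, X→XX, which concatenates to XX XX XX XX XX XX XX XX.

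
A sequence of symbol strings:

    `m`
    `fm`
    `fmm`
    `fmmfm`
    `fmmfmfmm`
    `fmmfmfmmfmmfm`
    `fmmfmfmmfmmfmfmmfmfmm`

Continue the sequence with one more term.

From term 3 onward, concatenate the last term with the second-to-last: fm·m = fmm, fmm·fm = fmmfm, …
The next term joins fmmfmfmmfmmfmfmmfmfmm and fmmfmfmmfmmfm.

fmmfmfmmfmmfmfmmfmfmmfmmfmfmmfmmfm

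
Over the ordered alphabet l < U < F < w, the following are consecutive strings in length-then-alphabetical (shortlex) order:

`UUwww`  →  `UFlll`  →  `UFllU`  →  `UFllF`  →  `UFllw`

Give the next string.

Find the rightmost character of UFllw below w, bump it to the next letter, and reset everything to its right to l.

UFlUl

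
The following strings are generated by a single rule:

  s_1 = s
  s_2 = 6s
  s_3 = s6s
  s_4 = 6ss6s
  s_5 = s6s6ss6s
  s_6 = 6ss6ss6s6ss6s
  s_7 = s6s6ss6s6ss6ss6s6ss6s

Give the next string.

This is a Fibonacci-style word recurrence s(k) = s(k−2)·s(k−1): e.g. s·6s = s6s.
So term 8 is 6ss6ss6s6ss6s·s6s6ss6s6ss6ss6s6ss6s.

6ss6ss6s6ss6ss6s6ss6s6ss6ss6s6ss6s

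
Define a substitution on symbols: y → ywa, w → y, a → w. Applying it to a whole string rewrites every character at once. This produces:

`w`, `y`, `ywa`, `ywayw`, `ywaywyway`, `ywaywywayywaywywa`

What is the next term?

Rewriting the 17 symbols of ywaywywayywaywywa one by one yields ywa y w ywa y ywa y w ywa ywa y w ywa y ywa y w; concatenated:

ywaywywayywaywywaywaywywayywayw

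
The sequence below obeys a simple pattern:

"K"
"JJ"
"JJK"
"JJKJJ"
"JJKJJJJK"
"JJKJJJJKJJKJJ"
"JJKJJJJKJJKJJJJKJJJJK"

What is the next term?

JJKJJJJKJJKJJJJKJJJJKJJKJJJJKJJKJJ

This is a Fibonacci-style word recurrence s(k) = s(k−1)·s(k−2): e.g. JJ·K = JJK.
So term 8 is JJKJJJJKJJKJJJJKJJJJK·JJKJJJJKJJKJJ.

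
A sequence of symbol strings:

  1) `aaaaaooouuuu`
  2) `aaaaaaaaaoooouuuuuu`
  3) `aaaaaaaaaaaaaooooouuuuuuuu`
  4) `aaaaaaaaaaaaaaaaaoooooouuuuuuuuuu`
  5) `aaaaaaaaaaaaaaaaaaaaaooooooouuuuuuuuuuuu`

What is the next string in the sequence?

Each string has the form a^{4n+1} o^{n+2} u^{2n+2} (n = 1, 2, …).
Setting n = 6 gives 25, 8, 14 characters in each block.

aaaaaaaaaaaaaaaaaaaaaaaaaoooooooouuuuuuuuuuuuuu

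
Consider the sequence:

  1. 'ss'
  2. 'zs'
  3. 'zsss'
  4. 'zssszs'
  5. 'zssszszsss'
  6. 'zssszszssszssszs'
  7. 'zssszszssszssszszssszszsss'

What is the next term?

Each term (from the third on) is the previous term followed by the one before it: term 3 = zs·ss = zsss.
So term 8 is zssszszssszssszszssszszsss·zssszszssszssszs.

zssszszssszssszszssszszssszssszszssszssszs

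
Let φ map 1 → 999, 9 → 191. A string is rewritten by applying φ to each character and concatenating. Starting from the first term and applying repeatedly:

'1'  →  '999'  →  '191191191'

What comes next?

999191999999191999999191999

Expanding 191191191: 1→999, 9→191, 1→999, 1→999, 9→191, 1→999, 1→999, 9→191, 1→999. Concatenated: 999 191 999 999 191 999 999 191 999.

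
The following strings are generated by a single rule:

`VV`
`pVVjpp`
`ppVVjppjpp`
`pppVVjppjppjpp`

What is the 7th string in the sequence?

ppppppVVjppjppjppjppjppjpp

s(k+1) = p·s(k)·jpp, so each term gains p as a prefix and jpp as a suffix.
From pppVVjppjppjpp, 3 further steps: pppVVjppjppjpp → ppppVVjppjppjppjpp → pppppVVjppjppjppjppjpp → (answer).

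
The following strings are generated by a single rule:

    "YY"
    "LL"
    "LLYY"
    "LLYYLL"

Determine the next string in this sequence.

Each term (from the third on) is the previous term followed by the one before it: term 3 = LL·YY = LLYY.
The next term joins LLYYLL and LLYY.

LLYYLLLLYY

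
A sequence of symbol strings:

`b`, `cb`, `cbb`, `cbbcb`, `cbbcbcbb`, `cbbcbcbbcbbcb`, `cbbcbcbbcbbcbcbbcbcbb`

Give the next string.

Each term (from the third on) is the previous term followed by the one before it: term 3 = cb·b = cbb.
Continuing: cbbcbcbbcbbcbcbbcbcbb · cbbcbcbbcbbcb gives term 8.

cbbcbcbbcbbcbcbbcbcbbcbbcbcbbcbbcb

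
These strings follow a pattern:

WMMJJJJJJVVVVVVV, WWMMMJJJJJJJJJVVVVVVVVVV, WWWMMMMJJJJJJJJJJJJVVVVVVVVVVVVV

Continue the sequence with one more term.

Reading off run lengths: W runs 1, 2, 3; M runs 2, 3, 4; J runs 6, 9, 12; V runs 7, 10, 13 — each is linear in n, where the shown terms are n = 2, 3, 4.
At n = 5 the blocks have lengths 4, 5, 15, 16.

WWWWMMMMMJJJJJJJJJJJJJJJVVVVVVVVVVVVVVVV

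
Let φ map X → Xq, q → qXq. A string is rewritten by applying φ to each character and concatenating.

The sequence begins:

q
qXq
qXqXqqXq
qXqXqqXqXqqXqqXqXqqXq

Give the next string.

Rewriting the 21 symbols of qXqXqqXqXqqXqqXqXqqXq one by one yields qXq Xq qXq Xq qXq qXq Xq qXq Xq qXq qXq Xq qXq qXq Xq qXq Xq qXq qXq Xq qXq; concatenated:

qXqXqqXqXqqXqqXqXqqXqXqqXqqXqXqqXqqXqXqqXqXqqXqqXqXqqXq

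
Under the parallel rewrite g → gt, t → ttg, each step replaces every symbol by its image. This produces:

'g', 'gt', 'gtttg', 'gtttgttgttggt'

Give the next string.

φ(gtttgttgttggt) expands symbol-by-symbol to gt ttg ttg ttg gt ttg ttg gt ttg ttg gt gt ttg; joining the 13 pieces gives the next term.

gtttgttgttggtttgttggtttgttggtgtttg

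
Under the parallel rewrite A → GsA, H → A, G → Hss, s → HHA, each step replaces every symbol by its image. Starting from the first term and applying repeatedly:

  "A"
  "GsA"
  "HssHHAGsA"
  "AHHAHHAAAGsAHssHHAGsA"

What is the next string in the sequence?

Rewriting the 21 symbols of AHHAHHAAAGsAHssHHAGsA one by one yields GsA A A GsA A A GsA GsA GsA Hss HHA GsA A HHA HHA A A GsA Hss HHA GsA; concatenated:

GsAAAGsAAAGsAGsAGsAHssHHAGsAAHHAHHAAAGsAHssHHAGsA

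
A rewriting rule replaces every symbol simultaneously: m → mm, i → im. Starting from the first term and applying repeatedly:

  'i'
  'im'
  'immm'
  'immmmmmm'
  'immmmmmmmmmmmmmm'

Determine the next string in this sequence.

φ(immmmmmmmmmmmmmm) expands symbol-by-symbol to im mm mm mm mm mm mm mm mm mm mm mm mm mm mm mm; joining the 16 pieces gives the next term.

immmmmmmmmmmmmmmmmmmmmmmmmmmmmmm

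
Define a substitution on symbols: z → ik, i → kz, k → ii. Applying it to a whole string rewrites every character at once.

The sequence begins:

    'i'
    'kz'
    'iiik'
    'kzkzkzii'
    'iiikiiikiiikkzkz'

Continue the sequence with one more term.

kzkzkziikzkzkziikzkzkziiiiikiiik

Replace each of the 16 characters of iiikiiikiiikkzkz in place — kz kz kz ii kz kz kz ii kz kz kz ii ii ik ii ik — and concatenate.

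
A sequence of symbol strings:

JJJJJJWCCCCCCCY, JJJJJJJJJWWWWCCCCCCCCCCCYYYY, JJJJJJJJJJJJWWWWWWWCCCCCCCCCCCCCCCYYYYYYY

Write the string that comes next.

The n-th term is 3n+3 J's then 3n-2 W's then 4n+3 C's then 3n-2 Y's (n = 1, 2, …).
At n = 4 the blocks have lengths 15, 10, 19, 10.

JJJJJJJJJJJJJJJWWWWWWWWWWCCCCCCCCCCCCCCCCCCCYYYYYYYYYY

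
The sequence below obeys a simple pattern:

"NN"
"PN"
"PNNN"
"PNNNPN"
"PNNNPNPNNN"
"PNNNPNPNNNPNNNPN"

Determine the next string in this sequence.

PNNNPNPNNNPNNNPNPNNNPNPNNN

From term 3 onward, concatenate the last term with the second-to-last: PN·NN = PNNN, PNNN·PN = PNNNPN, …
So term 7 is PNNNPNPNNNPNNNPN·PNNNPNPNNN.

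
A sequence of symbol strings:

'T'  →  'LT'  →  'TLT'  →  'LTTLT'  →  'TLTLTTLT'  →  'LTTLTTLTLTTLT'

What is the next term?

Each term (from the third on) is the two preceding terms concatenated in order: term 3 = T·LT = TLT.
The next term joins TLTLTTLT and LTTLTTLTLTTLT.

TLTLTTLTLTTLTTLTLTTLT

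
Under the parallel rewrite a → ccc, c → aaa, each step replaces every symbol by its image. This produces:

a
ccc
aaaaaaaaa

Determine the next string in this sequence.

Expanding aaaaaaaaa: a→ccc, a→ccc, a→ccc, a→ccc, a→ccc, a→ccc, a→ccc, a→ccc, a→ccc. Concatenated: ccc ccc ccc ccc ccc ccc ccc ccc ccc.

ccccccccccccccccccccccccccc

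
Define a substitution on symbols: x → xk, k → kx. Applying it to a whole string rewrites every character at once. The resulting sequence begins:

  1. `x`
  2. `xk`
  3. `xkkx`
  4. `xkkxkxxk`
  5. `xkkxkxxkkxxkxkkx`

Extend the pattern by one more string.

φ(xkkxkxxkkxxkxkkx) expands symbol-by-symbol to xk kx kx xk kx xk xk kx kx xk xk kx xk kx kx xk; joining the 16 pieces gives the next term.

xkkxkxxkkxxkxkkxkxxkxkkxxkkxkxxk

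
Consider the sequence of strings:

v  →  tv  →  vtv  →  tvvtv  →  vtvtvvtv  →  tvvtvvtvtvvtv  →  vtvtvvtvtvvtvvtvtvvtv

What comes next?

Each term (from the third on) is the two preceding terms concatenated in order: term 3 = v·tv = vtv.
Continuing: tvvtvvtvtvvtv · vtvtvvtvtvvtvvtvtvvtv gives term 8.

tvvtvvtvtvvtvvtvtvvtvtvvtvvtvtvvtv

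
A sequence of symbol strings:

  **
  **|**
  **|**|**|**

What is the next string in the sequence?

**|**|**|**|**|**|**|**

Each string is two copies of the previous one joined by '|'.
One more doubling of **|**|**|** gives the answer.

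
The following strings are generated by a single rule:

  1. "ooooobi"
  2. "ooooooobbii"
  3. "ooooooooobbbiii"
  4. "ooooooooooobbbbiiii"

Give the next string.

Reading off run lengths: o runs 5, 7, 9, 11; b runs 1, 2, 3, 4; i runs 1, 2, 3, 4 — each is linear in n, where the shown terms are n = 2, 3, 4, 5.
At n = 6 the blocks have lengths 13, 5, 5.

ooooooooooooobbbbbiiiii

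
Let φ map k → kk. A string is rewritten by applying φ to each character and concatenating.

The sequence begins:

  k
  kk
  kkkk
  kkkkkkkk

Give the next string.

kkkkkkkkkkkkkkkk

Apply φ to kkkkkkkk symbol by symbol: k→kk, k→kk, k→kk, k→kk, k→kk, k→kk, k→kk, k→kk; joined: kk kk kk kk kk kk kk kk.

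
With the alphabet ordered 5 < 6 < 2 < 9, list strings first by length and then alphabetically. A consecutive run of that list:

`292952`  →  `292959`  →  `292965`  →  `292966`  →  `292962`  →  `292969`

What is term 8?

Stepping forward 2 times from 292969: 292969 → 292925, then the target.

292926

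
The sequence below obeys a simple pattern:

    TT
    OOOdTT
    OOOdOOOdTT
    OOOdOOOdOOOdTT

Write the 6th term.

The strings grow by a fixed prefix OOOd each time.
From OOOdOOOdOOOdTT, 2 further steps: OOOdOOOdOOOdTT → OOOdOOOdOOOdOOOdTT → (answer).

OOOdOOOdOOOdOOOdOOOdTT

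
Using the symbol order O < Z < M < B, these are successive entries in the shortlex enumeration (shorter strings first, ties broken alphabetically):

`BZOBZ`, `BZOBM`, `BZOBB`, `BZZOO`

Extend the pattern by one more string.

Find the rightmost character of BZZOO below B, bump it to the next letter, and reset everything to its right to O.

BZZOZ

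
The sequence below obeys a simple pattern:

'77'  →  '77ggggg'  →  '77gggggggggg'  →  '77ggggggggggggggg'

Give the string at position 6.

77ggggggggggggggggggggggggg

The strings grow by a fixed suffix ggggg each time.
From 77ggggggggggggggg, 2 further steps: 77ggggggggggggggg → 77gggggggggggggggggggg → (answer).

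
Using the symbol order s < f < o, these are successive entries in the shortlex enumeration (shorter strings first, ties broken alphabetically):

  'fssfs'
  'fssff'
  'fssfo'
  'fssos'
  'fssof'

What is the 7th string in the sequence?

Advancing 2 positions from fssof through fssof → fssoo reaches term 7.

fsfss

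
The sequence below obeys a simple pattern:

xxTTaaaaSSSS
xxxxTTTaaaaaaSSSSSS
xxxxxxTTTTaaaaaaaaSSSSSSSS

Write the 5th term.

xxxxxxxxxxTTTTTTaaaaaaaaaaaaSSSSSSSSSSSS

Reading off run lengths: x runs 2, 4, 6; T runs 2, 3, 4; a runs 4, 6, 8; S runs 4, 6, 8 — each is linear in n, where the shown terms are n = 2, 3, 4.
Setting n = 6 gives 10, 6, 12, 12 characters in each block.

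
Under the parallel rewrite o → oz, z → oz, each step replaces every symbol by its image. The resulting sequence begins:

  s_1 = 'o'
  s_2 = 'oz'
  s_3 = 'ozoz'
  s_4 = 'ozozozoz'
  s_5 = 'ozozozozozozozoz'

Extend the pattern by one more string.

ozozozozozozozozozozozozozozozoz

Applying the rule to each of the 16 symbols of ozozozozozozozoz gives the pieces oz oz oz oz oz oz oz oz oz oz oz oz oz oz oz oz, which concatenate to the answer.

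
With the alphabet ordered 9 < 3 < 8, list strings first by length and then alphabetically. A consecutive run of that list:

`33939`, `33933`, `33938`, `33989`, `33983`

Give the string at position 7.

33399

Stepping forward 2 times from 33983: 33983 → 33988, then the target.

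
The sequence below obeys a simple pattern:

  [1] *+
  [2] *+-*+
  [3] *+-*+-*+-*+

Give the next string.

Every step duplicates the string with '-' between the halves.
Doubling *+-*+-*+-*+ with '-' between the halves:

*+-*+-*+-*+-*+-*+-*+-*+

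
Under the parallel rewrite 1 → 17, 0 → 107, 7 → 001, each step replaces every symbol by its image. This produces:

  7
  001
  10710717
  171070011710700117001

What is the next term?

Applying the rule to each of the 21 symbols of 171070011710700117001 gives the pieces 17 001 17 107 001 107 107 17 17 001 17 107 001 107 107 17 17 001 107 107 17, which concatenate to the answer.

1700117107001107107171700117107001107107171700110710717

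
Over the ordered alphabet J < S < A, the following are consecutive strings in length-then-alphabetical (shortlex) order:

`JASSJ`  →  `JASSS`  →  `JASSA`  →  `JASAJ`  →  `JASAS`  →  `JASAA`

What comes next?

JAAJJ

Treat JASAA as a base-3 numeral over the given alphabet and add one, carrying through any trailing A's.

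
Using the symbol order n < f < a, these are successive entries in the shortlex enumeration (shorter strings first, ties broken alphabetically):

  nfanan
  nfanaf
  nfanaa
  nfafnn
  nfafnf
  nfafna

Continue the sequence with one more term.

nfaffn

Treat nfafna as a base-3 numeral over the given alphabet and add one, carrying through any trailing a's.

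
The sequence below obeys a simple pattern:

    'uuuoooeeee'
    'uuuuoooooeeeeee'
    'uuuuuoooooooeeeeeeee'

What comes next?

uuuuuuoooooooooeeeeeeeeee

Reading off run lengths: u runs 3, 4, 5; o runs 3, 5, 7; e runs 4, 6, 8 — each is linear in n, where the shown terms are n = 2, 3, 4.
Setting n = 5 gives 6, 9, 10 characters in each block.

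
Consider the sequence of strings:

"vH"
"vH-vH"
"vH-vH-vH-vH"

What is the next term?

Every step duplicates the string with '-' between the halves.
Doubling vH-vH-vH-vH with '-' between the halves:

vH-vH-vH-vH-vH-vH-vH-vH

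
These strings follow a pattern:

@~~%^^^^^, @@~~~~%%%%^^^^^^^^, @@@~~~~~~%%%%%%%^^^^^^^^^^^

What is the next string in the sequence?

@@@@~~~~~~~~%%%%%%%%%%^^^^^^^^^^^^^^

Term n consists of n @'s, followed by 2n ~'s, followed by 3n-2 %'s, followed by 3n+2 ^'s (n = 1, 2, …).
Setting n = 4 gives 4, 8, 10, 14 characters in each block.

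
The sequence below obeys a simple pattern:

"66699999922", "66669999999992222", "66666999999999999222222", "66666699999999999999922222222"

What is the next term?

Term n consists of n+2 6's, followed by 3n+3 9's, followed by 2n 2's (n = 1, 2, …).
For the next term, n = 5, so the run lengths are 7, 18, 10.

66666669999999999999999992222222222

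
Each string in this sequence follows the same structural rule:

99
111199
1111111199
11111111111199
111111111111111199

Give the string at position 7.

The strings grow by a fixed prefix 1111 each time.
From 111111111111111199, 2 further steps: 111111111111111199 → 1111111111111111111199 → (answer).

11111111111111111111111199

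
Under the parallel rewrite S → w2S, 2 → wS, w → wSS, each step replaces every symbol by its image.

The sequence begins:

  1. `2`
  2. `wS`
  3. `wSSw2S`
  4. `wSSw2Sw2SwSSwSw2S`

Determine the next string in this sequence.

wSSw2Sw2SwSSwSw2SwSSwSw2SwSSw2Sw2SwSSw2SwSSwSw2S

Replace each of the 17 characters of wSSw2Sw2SwSSwSw2S in place — wSS w2S w2S wSS wS w2S wSS wS w2S wSS w2S w2S wSS w2S wSS wS w2S — and concatenate.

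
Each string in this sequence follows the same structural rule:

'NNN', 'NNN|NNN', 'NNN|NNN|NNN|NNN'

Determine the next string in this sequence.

NNN|NNN|NNN|NNN|NNN|NNN|NNN|NNN

s(k+1) = s(k)·|·s(k) — each term doubles the last with '|' between the halves.
One more doubling of NNN|NNN|NNN|NNN gives the answer.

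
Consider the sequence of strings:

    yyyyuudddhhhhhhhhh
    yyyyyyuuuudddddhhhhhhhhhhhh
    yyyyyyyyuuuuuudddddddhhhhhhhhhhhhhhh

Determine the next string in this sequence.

yyyyyyyyyyuuuuuuuudddddddddhhhhhhhhhhhhhhhhhh

Each string has the form y^{2n} u^{2n-2} d^{2n-1} h^{3n+3}, where the shown terms are n = 2, 3, 4.
At n = 5 the blocks have lengths 10, 8, 9, 18.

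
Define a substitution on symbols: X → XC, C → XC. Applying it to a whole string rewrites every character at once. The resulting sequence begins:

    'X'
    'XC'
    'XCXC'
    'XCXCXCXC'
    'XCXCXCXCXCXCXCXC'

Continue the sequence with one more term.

XCXCXCXCXCXCXCXCXCXCXCXCXCXCXCXC

Applying the rule to each of the 16 symbols of XCXCXCXCXCXCXCXC gives the pieces XC XC XC XC XC XC XC XC XC XC XC XC XC XC XC XC, which concatenate to the answer.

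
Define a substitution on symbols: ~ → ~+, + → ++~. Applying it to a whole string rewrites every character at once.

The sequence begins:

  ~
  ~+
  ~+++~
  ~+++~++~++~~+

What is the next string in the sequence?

Replace each of the 13 characters of ~+++~++~++~~+ in place — ~+ ++~ ++~ ++~ ~+ ++~ ++~ ~+ ++~ ++~ ~+ ~+ ++~ — and concatenate.

~+++~++~++~~+++~++~~+++~++~~+~+++~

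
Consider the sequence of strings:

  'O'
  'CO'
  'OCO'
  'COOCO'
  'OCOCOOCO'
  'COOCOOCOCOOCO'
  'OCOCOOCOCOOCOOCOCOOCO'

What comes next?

COOCOOCOCOOCOOCOCOOCOCOOCOOCOCOOCO

This is a Fibonacci-style word recurrence s(k) = s(k−2)·s(k−1): e.g. O·CO = OCO.
Continuing: COOCOOCOCOOCO · OCOCOOCOCOOCOOCOCOOCO gives term 8.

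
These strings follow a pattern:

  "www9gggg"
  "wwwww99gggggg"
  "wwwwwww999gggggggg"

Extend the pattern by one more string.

wwwwwwwww9999gggggggggg

Reading off run lengths: w runs 3, 5, 7; 9 runs 1, 2, 3; g runs 4, 6, 8 — each is linear in n, where the shown terms are n = 2, 3, 4.
For the next term, n = 5, so the run lengths are 9, 4, 10.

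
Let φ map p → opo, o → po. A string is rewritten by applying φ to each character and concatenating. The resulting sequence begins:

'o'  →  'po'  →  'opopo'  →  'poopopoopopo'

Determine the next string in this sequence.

Apply φ to poopopoopopo symbol by symbol: p→opo, o→po, o→po, p→opo, o→po, p→opo, o→po, o→po, p→opo, o→po, p→opo, o→po; joined: opo po po opo po opo po po opo po opo po.

opopopoopopoopopopoopopoopopo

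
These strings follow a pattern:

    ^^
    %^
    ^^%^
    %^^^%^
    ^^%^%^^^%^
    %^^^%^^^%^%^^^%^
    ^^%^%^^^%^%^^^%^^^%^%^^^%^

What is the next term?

This is a Fibonacci-style word recurrence s(k) = s(k−2)·s(k−1): e.g. ^^·%^ = ^^%^.
So term 8 is %^^^%^^^%^%^^^%^·^^%^%^^^%^%^^^%^^^%^%^^^%^.

%^^^%^^^%^%^^^%^^^%^%^^^%^%^^^%^^^%^%^^^%^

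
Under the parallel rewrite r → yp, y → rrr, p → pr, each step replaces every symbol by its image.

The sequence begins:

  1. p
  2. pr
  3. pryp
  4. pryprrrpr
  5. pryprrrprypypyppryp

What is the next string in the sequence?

Replace each of the 19 characters of pryprrrprypypyppryp in place — pr yp rrr pr yp yp yp pr yp rrr pr rrr pr rrr pr pr yp rrr pr — and concatenate.

pryprrrprypypyppryprrrprrrrprrrrprpryprrrpr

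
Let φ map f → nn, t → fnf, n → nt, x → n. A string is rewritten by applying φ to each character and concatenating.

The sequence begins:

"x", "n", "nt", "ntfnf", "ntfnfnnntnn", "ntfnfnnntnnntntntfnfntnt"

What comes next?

Rewriting the 24 symbols of ntfnfnnntnnntntntfnfntnt one by one yields nt fnf nn nt nn nt nt nt fnf nt nt nt fnf nt fnf nt fnf nn nt nn nt fnf nt fnf; concatenated:

ntfnfnnntnnntntntfnfntntntfnfntfnfntfnfnnntnnntfnfntfnf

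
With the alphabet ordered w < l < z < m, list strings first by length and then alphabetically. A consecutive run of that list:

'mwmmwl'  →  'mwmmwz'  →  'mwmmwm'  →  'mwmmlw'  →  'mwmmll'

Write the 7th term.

Stepping forward 2 times from mwmmll: mwmmll → mwmmlz, then the target.

mwmmlm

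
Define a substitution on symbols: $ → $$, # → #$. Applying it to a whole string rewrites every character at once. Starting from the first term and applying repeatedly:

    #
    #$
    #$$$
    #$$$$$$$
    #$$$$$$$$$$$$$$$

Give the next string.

#$$$$$$$$$$$$$$$$$$$$$$$$$$$$$$$

φ(#$$$$$$$$$$$$$$$) expands symbol-by-symbol to #$ $$ $$ $$ $$ $$ $$ $$ $$ $$ $$ $$ $$ $$ $$ $$; joining the 16 pieces gives the next term.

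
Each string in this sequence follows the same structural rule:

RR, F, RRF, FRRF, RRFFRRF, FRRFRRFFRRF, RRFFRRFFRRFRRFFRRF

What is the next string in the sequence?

From term 3 onward, concatenate the second-to-last term with the last: RR·F = RRF, F·RRF = FRRF, …
So term 8 is FRRFRRFFRRF·RRFFRRFFRRFRRFFRRF.

FRRFRRFFRRFRRFFRRFFRRFRRFFRRF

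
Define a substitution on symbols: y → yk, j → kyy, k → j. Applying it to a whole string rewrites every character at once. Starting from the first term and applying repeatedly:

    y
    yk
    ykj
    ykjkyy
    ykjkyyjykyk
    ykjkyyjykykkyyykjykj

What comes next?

ykjkyyjykykkyyykjykjjykykykjkyyykjkyy

Applying the rule to each of the 20 symbols of ykjkyyjykykkyyykjykj gives the pieces yk j kyy j yk yk kyy yk j yk j j yk yk yk j kyy yk j kyy, which concatenate to the answer.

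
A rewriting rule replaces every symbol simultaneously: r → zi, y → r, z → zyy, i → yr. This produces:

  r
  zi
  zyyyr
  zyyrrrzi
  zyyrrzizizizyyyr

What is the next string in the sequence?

Rewriting the 16 symbols of zyyrrzizizizyyyr one by one yields zyy r r zi zi zyy yr zyy yr zyy yr zyy r r r zi; concatenated:

zyyrrzizizyyyrzyyyrzyyyrzyyrrrzi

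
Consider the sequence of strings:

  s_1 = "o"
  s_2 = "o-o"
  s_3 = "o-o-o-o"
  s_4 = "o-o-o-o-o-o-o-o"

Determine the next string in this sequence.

o-o-o-o-o-o-o-o-o-o-o-o-o-o-o-o

s(k+1) = s(k)·-·s(k) — each term doubles the last with '-' between the halves.
One more doubling of o-o-o-o-o-o-o-o gives the answer.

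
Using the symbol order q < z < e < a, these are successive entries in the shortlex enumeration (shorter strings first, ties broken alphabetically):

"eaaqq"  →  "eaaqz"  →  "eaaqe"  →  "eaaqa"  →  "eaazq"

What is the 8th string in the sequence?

Continuing the enumeration 3 steps past eaazq: eaazq → eaazz → eaaze → (answer).

eaaza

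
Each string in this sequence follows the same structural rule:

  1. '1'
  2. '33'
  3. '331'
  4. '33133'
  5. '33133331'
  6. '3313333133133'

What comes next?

331333313313333133331

This is a Fibonacci-style word recurrence s(k) = s(k−1)·s(k−2): e.g. 33·1 = 331.
So term 7 is 3313333133133·33133331.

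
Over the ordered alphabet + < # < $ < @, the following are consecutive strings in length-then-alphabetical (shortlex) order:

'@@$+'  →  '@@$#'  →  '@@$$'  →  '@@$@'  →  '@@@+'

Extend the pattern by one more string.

@@@#

The successor of @@@+ increments the rightmost position that isn't already @ and resets every position after it to +.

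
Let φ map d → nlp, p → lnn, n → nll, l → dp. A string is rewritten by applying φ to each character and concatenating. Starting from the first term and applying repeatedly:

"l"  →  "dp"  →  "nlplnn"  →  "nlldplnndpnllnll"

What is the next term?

nlldpdpnlplnndpnllnllnlplnnnlldpdpnlldpdp

Replace each of the 16 characters of nlldplnndpnllnll in place — nll dp dp nlp lnn dp nll nll nlp lnn nll dp dp nll dp dp — and concatenate.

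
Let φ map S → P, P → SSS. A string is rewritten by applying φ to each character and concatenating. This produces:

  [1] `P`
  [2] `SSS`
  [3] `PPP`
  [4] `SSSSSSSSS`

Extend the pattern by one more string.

Expanding SSSSSSSSS: S→P, S→P, S→P, S→P, S→P, S→P, S→P, S→P, S→P. Concatenated: P P P P P P P P P.

PPPPPPPPP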